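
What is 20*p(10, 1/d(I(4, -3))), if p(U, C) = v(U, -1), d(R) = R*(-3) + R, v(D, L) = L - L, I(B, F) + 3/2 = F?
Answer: 0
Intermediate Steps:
I(B, F) = -3/2 + F
v(D, L) = 0
d(R) = -2*R (d(R) = -3*R + R = -2*R)
p(U, C) = 0
20*p(10, 1/d(I(4, -3))) = 20*0 = 0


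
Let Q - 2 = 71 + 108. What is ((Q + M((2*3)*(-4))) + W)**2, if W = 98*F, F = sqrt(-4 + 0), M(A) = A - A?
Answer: -5655 + 70952*I ≈ -5655.0 + 70952.0*I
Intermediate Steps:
M(A) = 0
F = 2*I (F = sqrt(-4) = 2*I ≈ 2.0*I)
Q = 181 (Q = 2 + (71 + 108) = 2 + 179 = 181)
W = 196*I (W = 98*(2*I) = 196*I ≈ 196.0*I)
((Q + M((2*3)*(-4))) + W)**2 = ((181 + 0) + 196*I)**2 = (181 + 196*I)**2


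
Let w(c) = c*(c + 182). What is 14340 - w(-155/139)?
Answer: 280960305/19321 ≈ 14542.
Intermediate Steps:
w(c) = c*(182 + c)
14340 - w(-155/139) = 14340 - (-155/139)*(182 - 155/139) = 14340 - (-155*1/139)*(182 - 155*1/139) = 14340 - (-155)*(182 - 155/139)/139 = 14340 - (-155)*25143/(139*139) = 14340 - 1*(-3897165/19321) = 14340 + 3897165/19321 = 280960305/19321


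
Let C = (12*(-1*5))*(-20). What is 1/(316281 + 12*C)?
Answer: 1/330681 ≈ 3.0241e-6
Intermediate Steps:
C = 1200 (C = (12*(-5))*(-20) = -60*(-20) = 1200)
1/(316281 + 12*C) = 1/(316281 + 12*1200) = 1/(316281 + 14400) = 1/330681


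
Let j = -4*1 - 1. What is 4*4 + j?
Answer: 11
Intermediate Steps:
j = -5 (j = -4 - 1 = -5)
4*4 + j = 4*4 - 5 = 16 - 5 = 11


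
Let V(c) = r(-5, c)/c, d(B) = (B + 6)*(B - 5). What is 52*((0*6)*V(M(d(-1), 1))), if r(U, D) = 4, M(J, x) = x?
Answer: 0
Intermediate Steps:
d(B) = (-5 + B)*(6 + B) (d(B) = (6 + B)*(-5 + B) = (-5 + B)*(6 + B))
V(c) = 4/c
52*((0*6)*V(M(d(-1), 1))) = 52*((0*6)*(4/1)) = 52*(0*(4*1)) = 52*(0*4) = 52*0 = 0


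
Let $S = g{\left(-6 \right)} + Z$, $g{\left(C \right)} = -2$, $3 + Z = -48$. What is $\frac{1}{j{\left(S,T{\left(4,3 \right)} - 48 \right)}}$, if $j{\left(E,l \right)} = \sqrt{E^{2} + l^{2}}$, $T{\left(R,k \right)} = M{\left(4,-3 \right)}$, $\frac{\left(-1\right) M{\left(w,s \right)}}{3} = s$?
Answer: $\frac{\sqrt{4330}}{4330} \approx 0.015197$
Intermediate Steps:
$Z = -51$ ($Z = -3 - 48 = -51$)
$M{\left(w,s \right)} = - 3 s$
$T{\left(R,k \right)} = 9$ ($T{\left(R,k \right)} = \left(-3\right) \left(-3\right) = 9$)
$S = -53$ ($S = -2 - 51 = -53$)
$\frac{1}{j{\left(S,T{\left(4,3 \right)} - 48 \right)}} = \frac{1}{\sqrt{\left(-53\right)^{2} + \left(9 - 48\right)^{2}}} = \frac{1}{\sqrt{2809 + \left(9 - 48\right)^{2}}} = \frac{1}{\sqrt{2809 + \left(-39\right)^{2}}} = \frac{1}{\sqrt{2809 + 1521}} = \frac{1}{\sqrt{4330}} = \frac{\sqrt{4330}}{4330}$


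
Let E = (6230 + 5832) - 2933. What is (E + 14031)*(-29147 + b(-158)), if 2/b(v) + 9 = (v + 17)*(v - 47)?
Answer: -406376800075/602 ≈ -6.7504e+8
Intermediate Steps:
E = 9129 (E = 12062 - 2933 = 9129)
b(v) = 2/(-9 + (-47 + v)*(17 + v)) (b(v) = 2/(-9 + (v + 17)*(v - 47)) = 2/(-9 + (17 + v)*(-47 + v)) = 2/(-9 + (-47 + v)*(17 + v)))
(E + 14031)*(-29147 + b(-158)) = (9129 + 14031)*(-29147 + 2/(-808 + (-158)**2 - 30*(-158))) = 23160*(-29147 + 2/(-808 + 24964 + 4740)) = 23160*(-29147 + 2/28896) = 23160*(-29147 + 2*(1/28896)) = 23160*(-29147 + 1/14448) = 23160*(-421115855/14448) = -406376800075/602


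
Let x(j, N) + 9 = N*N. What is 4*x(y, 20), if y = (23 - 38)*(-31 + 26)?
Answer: 1564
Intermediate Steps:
y = 75 (y = -15*(-5) = 75)
x(j, N) = -9 + N² (x(j, N) = -9 + N*N = -9 + N²)
4*x(y, 20) = 4*(-9 + 20²) = 4*(-9 + 400) = 4*391 = 1564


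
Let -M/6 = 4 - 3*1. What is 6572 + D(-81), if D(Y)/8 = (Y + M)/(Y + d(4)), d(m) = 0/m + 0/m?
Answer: 177676/27 ≈ 6580.6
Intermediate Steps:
d(m) = 0 (d(m) = 0 + 0 = 0)
M = -6 (M = -6*(4 - 3*1) = -6*(4 - 3) = -6*1 = -6)
D(Y) = 8*(-6 + Y)/Y (D(Y) = 8*((Y - 6)/(Y + 0)) = 8*((-6 + Y)/Y) = 8*(-6 + Y)/Y)
6572 + D(-81) = 6572 + (8 - 48/(-81)) = 6572 + (8 - 48*(-1/81)) = 6572 + (8 + 16/27) = 6572 + 232/27 = 177676/27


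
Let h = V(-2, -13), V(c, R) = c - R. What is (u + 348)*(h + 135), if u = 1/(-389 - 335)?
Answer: 18392423/362 ≈ 50808.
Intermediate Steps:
u = -1/724 (u = 1/(-724) = -1/724 ≈ -0.0013812)
h = 11 (h = -2 - 1*(-13) = -2 + 13 = 11)
(u + 348)*(h + 135) = (-1/724 + 348)*(11 + 135) = (251951/724)*146 = 18392423/362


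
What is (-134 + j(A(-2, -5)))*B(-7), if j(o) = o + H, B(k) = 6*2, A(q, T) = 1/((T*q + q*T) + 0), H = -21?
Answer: -9297/5 ≈ -1859.4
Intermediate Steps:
A(q, T) = 1/(2*T*q) (A(q, T) = 1/((T*q + T*q) + 0) = 1/(2*T*q + 0) = 1/(2*T*q))
B(k) = 12
j(o) = -21 + o (j(o) = o - 21 = -21 + o)
(-134 + j(A(-2, -5)))*B(-7) = (-134 + (-21 + (½)/(-5*(-2))))*12 = (-134 + (-21 + (½)*(-⅕)*(-½)))*12 = (-134 + (-21 + 1/20))*12 = (-134 - 419/20)*12 = -3099/20*12 = -9297/5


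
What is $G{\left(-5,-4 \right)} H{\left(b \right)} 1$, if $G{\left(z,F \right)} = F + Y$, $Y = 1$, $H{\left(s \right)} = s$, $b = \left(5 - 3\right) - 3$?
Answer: $3$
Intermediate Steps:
$b = -1$ ($b = 2 - 3 = -1$)
$G{\left(z,F \right)} = 1 + F$ ($G{\left(z,F \right)} = F + 1 = 1 + F$)
$G{\left(-5,-4 \right)} H{\left(b \right)} 1 = \left(1 - 4\right) \left(-1\right) 1 = \left(-3\right) \left(-1\right) 1 = 3 \cdot 1 = 3$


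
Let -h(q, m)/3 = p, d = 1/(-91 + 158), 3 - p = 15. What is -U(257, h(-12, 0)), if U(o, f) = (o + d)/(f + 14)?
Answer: -1722/335 ≈ -5.1403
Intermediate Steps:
p = -12 (p = 3 - 1*15 = 3 - 15 = -12)
d = 1/67 ≈ 0.014925
h(q, m) = 36 (h(q, m) = -3*(-12) = 36)
U(o, f) = (1/67 + o)/(14 + f) (U(o, f) = (o + 1/67)/(f + 14) = (1/67 + o)/(14 + f))
-U(257, h(-12, 0)) = -(1/67 + 257)/(14 + 36) = -17220/(50*67) = -1*1722/335 = -1722/335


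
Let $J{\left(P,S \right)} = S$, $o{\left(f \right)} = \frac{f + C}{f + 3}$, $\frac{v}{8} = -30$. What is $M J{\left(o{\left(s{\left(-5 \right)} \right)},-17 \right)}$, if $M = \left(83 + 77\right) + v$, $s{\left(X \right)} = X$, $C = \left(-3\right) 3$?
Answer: $1360$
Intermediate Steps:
$v = -240$ ($v = 8 \left(-30\right) = -240$)
$C = -9$
$o{\left(f \right)} = \frac{-9 + f}{3 + f}$ ($o{\left(f \right)} = \frac{f - 9}{f + 3} = \frac{-9 + f}{3 + f}$)
$M = -80$ ($M = \left(83 + 77\right) - 240 = 160 - 240 = -80$)
$M J{\left(o{\left(s{\left(-5 \right)} \right)},-17 \right)} = \left(-80\right) \left(-17\right) = 1360$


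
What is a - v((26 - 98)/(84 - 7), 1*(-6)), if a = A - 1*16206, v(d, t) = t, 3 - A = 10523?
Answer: -26720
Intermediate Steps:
A = -10520 (A = 3 - 1*10523 = 3 - 10523 = -10520)
a = -26726 (a = -10520 - 1*16206 = -10520 - 16206 = -26726)
a - v((26 - 98)/(84 - 7), 1*(-6)) = -26726 - (-6) = -26726 - 1*(-6) = -26726 + 6 = -26720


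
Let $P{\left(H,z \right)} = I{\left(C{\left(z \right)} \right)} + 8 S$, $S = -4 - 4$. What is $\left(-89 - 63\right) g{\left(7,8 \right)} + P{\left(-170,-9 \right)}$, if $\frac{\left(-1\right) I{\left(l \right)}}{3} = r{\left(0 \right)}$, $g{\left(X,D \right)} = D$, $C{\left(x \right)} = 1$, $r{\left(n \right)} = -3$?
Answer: $-1271$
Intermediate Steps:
$I{\left(l \right)} = 9$ ($I{\left(l \right)} = \left(-3\right) \left(-3\right) = 9$)
$S = -8$
$P{\left(H,z \right)} = -55$ ($P{\left(H,z \right)} = 9 + 8 \left(-8\right) = 9 - 64 = -55$)
$\left(-89 - 63\right) g{\left(7,8 \right)} + P{\left(-170,-9 \right)} = \left(-89 - 63\right) 8 - 55 = \left(-152\right) 8 - 55 = -1216 - 55 = -1271$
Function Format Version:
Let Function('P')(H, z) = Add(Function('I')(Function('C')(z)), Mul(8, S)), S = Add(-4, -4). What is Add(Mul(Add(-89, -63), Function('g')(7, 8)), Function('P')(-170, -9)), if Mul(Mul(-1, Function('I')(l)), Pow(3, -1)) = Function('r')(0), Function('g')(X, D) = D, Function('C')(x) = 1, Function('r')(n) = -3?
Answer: -1271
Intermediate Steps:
Function('I')(l) = 9 (Function('I')(l) = Mul(-3, -3) = 9)
S = -8
Function('P')(H, z) = -55 (Function('P')(H, z) = Add(9, Mul(8, -8)) = Add(9, -64) = -55)
Add(Mul(Add(-89, -63), Function('g')(7, 8)), Function('P')(-170, -9)) = Add(Mul(Add(-89, -63), 8), -55) = Add(Mul(-152, 8), -55) = Add(-1216, -55) = -1271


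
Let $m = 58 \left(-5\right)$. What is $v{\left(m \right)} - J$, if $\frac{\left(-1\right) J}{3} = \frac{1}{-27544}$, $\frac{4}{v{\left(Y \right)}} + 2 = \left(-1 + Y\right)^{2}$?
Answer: $- \frac{143861}{2332398376} \approx -6.1679 \cdot 10^{-5}$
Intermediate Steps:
$m = -290$
$v{\left(Y \right)} = \frac{4}{-2 + \left(-1 + Y\right)^{2}}$
$J = \frac{3}{27544}$ ($J = - \frac{3}{-27544} = \left(-3\right) \left(- \frac{1}{27544}\right) = \frac{3}{27544} \approx 0.00010892$)
$v{\left(m \right)} - J = \frac{4}{-2 + \left(-1 - 290\right)^{2}} - \frac{3}{27544} = \frac{4}{-2 + \left(-291\right)^{2}} - \frac{3}{27544} = \frac{4}{-2 + 84681} - \frac{3}{27544} = \frac{4}{84679} - \frac{3}{27544} = - \frac{143861}{2332398376}$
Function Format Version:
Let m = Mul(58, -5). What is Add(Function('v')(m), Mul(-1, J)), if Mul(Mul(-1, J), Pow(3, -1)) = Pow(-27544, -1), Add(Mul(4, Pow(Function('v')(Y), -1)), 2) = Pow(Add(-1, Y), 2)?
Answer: Rational(-143861, 2332398376) ≈ -6.1679e-5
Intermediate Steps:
m = -290
Function('v')(Y) = Mul(4, Pow(Add(-2, Pow(Add(-1, Y), 2)), -1))
J = Rational(3, 27544) (J = Mul(-3, Pow(-27544, -1)) = Mul(-3, Rational(-1, 27544)) = Rational(3, 27544) ≈ 0.00010892)
Add(Function('v')(m), Mul(-1, J)) = Add(Mul(4, Pow(Add(-2, Pow(Add(-1, -290), 2)), -1)), Mul(-1, Rational(3, 27544))) = Add(Mul(4, Pow(Add(-2, Pow(-291, 2)), -1)), Rational(-3, 27544)) = Add(Mul(4, Pow(Add(-2, 84681), -1)), Rational(-3, 27544)) = Add(Mul(4, Pow(84679, -1)), Rational(-3, 27544)) = Add(Mul(4, Rational(1, 84679)), Rational(-3, 27544)) = Add(Rational(4, 84679), Rational(-3, 27544)) = Rational(-143861, 2332398376)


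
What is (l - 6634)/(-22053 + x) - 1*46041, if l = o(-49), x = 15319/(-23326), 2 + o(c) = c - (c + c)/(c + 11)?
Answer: -450003995865199/9774048343 ≈ -46041.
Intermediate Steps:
o(c) = -2 + c - 2*c/(11 + c) (o(c) = -2 + (c - (c + c)/(c + 11)) = -2 + (c - 2*c/(11 + c)) = -2 + c - 2*c/(11 + c))
x = -15319/23326 (x = 15319*(-1/23326) = -15319/23326 ≈ -0.65673)
l = -1018/19 (l = (-22 + (-49)² + 7*(-49))/(11 - 49) = (-22 + 2401 - 343)/(-38) = -1/38*2036 = -1018/19 ≈ -53.579)
(l - 6634)/(-22053 + x) - 1*46041 = (-1018/19 - 6634)/(-22053 - 15319/23326) - 1*46041 = -127064/(19*(-514423597/23326)) - 46041 = -127064/19*(-23326/514423597) - 46041 = 2963894864/9774048343 - 46041 = -450003995865199/9774048343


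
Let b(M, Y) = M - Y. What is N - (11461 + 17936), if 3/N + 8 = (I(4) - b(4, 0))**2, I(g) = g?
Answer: -235179/8 ≈ -29397.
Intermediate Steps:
N = -3/8 (N = 3/(-8 + (4 - (4 - 1*0))**2) = 3/(-8 + (4 - (4 + 0))**2) = 3/(-8 + (4 - 1*4)**2) = 3/(-8 + (4 - 4)**2) = 3/(-8 + 0**2) = 3/(-8 + 0) = 3/(-8) = 3*(-1/8) = -3/8 ≈ -0.37500)
N - (11461 + 17936) = -3/8 - (11461 + 17936) = -3/8 - 1*29397 = -3/8 - 29397 = -235179/8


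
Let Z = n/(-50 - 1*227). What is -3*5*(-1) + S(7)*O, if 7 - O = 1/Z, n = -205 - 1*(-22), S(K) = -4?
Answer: -1271/183 ≈ -6.9454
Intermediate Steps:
n = -183 (n = -205 + 22 = -183)
Z = 183/277 (Z = -183/(-50 - 1*227) = -183/(-50 - 227) = -183/(-277) = -183*(-1/277) = 183/277 ≈ 0.66065)
O = 1004/183 (O = 7 - 1/183/277 = 7 - 1*277/183 = 7 - 277/183 = 1004/183 ≈ 5.4863)
-3*5*(-1) + S(7)*O = -3*5*(-1) - 4*1004/183 = -15*(-1) - 4016/183 = 15 - 4016/183 = -1271/183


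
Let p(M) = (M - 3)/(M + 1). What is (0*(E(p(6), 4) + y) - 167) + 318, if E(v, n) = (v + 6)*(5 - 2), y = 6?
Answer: 151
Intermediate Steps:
p(M) = (-3 + M)/(1 + M)
E(v, n) = 18 + 3*v (E(v, n) = (6 + v)*3 = 18 + 3*v)
(0*(E(p(6), 4) + y) - 167) + 318 = (0*((18 + 3*((-3 + 6)/(1 + 6))) + 6) - 167) + 318 = (0*((18 + 3*(3/7)) + 6) - 167) + 318 = (0*((18 + 9/7) + 6) - 167) + 318 = (0*(135/7 + 6) - 167) + 318 = (0*(177/7) - 167) + 318 = (0 - 167) + 318 = -167 + 318 = 151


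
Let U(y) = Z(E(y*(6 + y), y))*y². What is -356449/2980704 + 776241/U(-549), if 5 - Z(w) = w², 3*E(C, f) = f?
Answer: -546392933885/4566119592672 ≈ -0.11966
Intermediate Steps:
E(C, f) = f/3
Z(w) = 5 - w²
U(y) = y²*(5 - y²/9) (U(y) = (5 - (y/3)²)*y² = (5 - y²/9)*y² = y²*(5 - y²/9))
-356449/2980704 + 776241/U(-549) = -356449/2980704 + 776241/(((⅑)*(-549)²*(45 - 1*(-549)²))) = -356449*1/2980704 + 776241/(((⅑)*301401*(45 - 1*301401))) = -356449/2980704 + 776241/(((⅑)*301401*(45 - 301401))) = -356449/2980704 + 776241/(((⅑)*301401*(-301356))) = -356449/2980704 + 776241/(-10092111084) = -356449/2980704 + 776241*(-1/10092111084) = -356449/2980704 - 86249/1121345676 = -546392933885/4566119592672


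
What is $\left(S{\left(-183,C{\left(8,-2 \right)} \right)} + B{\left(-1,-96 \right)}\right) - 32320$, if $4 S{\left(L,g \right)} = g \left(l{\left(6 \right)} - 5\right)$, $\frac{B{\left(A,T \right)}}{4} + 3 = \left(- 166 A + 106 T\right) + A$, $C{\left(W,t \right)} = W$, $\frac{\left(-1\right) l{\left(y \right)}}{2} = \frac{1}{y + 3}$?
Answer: $- \frac{651478}{9} \approx -72387.0$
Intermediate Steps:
$l{\left(y \right)} = - \frac{2}{3 + y}$ ($l{\left(y \right)} = - \frac{2}{y + 3} = - \frac{2}{3 + y}$)
$B{\left(A,T \right)} = -12 - 660 A + 424 T$ ($B{\left(A,T \right)} = -12 + 4 \left(\left(- 166 A + 106 T\right) + A\right) = -12 + 4 \left(- 165 A + 106 T\right) = -12 - \left(- 424 T + 660 A\right) = -12 - 660 A + 424 T$)
$S{\left(L,g \right)} = - \frac{47 g}{36}$ ($S{\left(L,g \right)} = \frac{g \left(- \frac{2}{3 + 6} - 5\right)}{4} = \frac{g \left(- \frac{2}{9} - 5\right)}{4} = \frac{g \left(- \frac{47}{9}\right)}{4} = \frac{\left(- \frac{47}{9}\right) g}{4} = - \frac{47 g}{36}$)
$\left(S{\left(-183,C{\left(8,-2 \right)} \right)} + B{\left(-1,-96 \right)}\right) - 32320 = \left(\left(- \frac{47}{36}\right) 8 - 40056\right) - 32320 = \left(- \frac{94}{9} - 40056\right) - 32320 = - \frac{360598}{9} - 32320 = - \frac{651478}{9}$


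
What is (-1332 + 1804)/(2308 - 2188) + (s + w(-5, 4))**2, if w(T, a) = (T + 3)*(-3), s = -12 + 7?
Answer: 74/15 ≈ 4.9333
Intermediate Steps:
s = -5
w(T, a) = -9 - 3*T (w(T, a) = (3 + T)*(-3) = -9 - 3*T)
(-1332 + 1804)/(2308 - 2188) + (s + w(-5, 4))**2 = (-1332 + 1804)/(2308 - 2188) + (-5 + (-9 - 3*(-5)))**2 = 472/120 + (-5 + (-9 + 15))**2 = 472*(1/120) + (-5 + 6)**2 = 59/15 + 1**2 = 59/15 + 1 = 74/15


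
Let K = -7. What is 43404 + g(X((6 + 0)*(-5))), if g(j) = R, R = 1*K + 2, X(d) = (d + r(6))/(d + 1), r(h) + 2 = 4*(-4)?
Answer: 43399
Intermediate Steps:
r(h) = -18 (r(h) = -2 + 4*(-4) = -2 - 16 = -18)
X(d) = (-18 + d)/(1 + d) (X(d) = (d - 18)/(d + 1) = (-18 + d)/(1 + d))
R = -5 (R = 1*(-7) + 2 = -7 + 2 = -5)
g(j) = -5
43404 + g(X((6 + 0)*(-5))) = 43404 - 5 = 43399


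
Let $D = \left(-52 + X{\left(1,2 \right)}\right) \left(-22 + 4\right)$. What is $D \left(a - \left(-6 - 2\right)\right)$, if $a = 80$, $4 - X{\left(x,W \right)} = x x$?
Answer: $77616$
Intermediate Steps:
$X{\left(x,W \right)} = 4 - x^{2}$ ($X{\left(x,W \right)} = 4 - x x = 4 - x^{2}$)
$D = 882$ ($D = \left(-52 + \left(4 - 1^{2}\right)\right) \left(-22 + 4\right) = \left(-52 + \left(4 - 1\right)\right) \left(-18\right) = \left(-52 + 3\right) \left(-18\right) = \left(-49\right) \left(-18\right) = 882$)
$D \left(a - \left(-6 - 2\right)\right) = 882 \left(80 - \left(-6 - 2\right)\right) = 882 \left(80 - -8\right) = 882 \left(80 + 8\right) = 882 \cdot 88 = 77616$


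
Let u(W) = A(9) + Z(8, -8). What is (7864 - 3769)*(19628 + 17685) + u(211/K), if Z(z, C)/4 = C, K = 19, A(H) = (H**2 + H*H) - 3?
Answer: 152796862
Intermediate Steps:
A(H) = -3 + 2*H**2 (A(H) = (H**2 + H**2) - 3 = 2*H**2 - 3 = -3 + 2*H**2)
Z(z, C) = 4*C
u(W) = 127 (u(W) = (-3 + 2*9**2) + 4*(-8) = (-3 + 2*81) - 32 = (-3 + 162) - 32 = 159 - 32 = 127)
(7864 - 3769)*(19628 + 17685) + u(211/K) = (7864 - 3769)*(19628 + 17685) + 127 = 4095*37313 + 127 = 152796735 + 127 = 152796862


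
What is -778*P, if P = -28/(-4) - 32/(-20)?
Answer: -33454/5 ≈ -6690.8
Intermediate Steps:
P = 43/5 (P = -28*(-¼) - 32*(-1/20) = 7 + 8/5 = 43/5 ≈ 8.6000)
-778*P = -778*43/5 = -33454/5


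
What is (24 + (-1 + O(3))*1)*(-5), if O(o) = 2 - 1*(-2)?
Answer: -135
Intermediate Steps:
O(o) = 4 (O(o) = 2 + 2 = 4)
(24 + (-1 + O(3))*1)*(-5) = (24 + (-1 + 4)*1)*(-5) = (24 + 3*1)*(-5) = (24 + 3)*(-5) = 27*(-5) = -135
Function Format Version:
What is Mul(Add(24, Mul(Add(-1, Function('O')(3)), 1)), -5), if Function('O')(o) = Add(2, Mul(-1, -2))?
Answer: -135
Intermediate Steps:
Function('O')(o) = 4 (Function('O')(o) = Add(2, 2) = 4)
Mul(Add(24, Mul(Add(-1, Function('O')(3)), 1)), -5) = Mul(Add(24, Mul(Add(-1, 4), 1)), -5) = Mul(Add(24, Mul(3, 1)), -5) = Mul(Add(24, 3), -5) = Mul(27, -5) = -135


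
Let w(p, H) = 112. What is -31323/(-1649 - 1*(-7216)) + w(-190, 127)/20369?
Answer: -637394683/113394223 ≈ -5.6210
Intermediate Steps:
-31323/(-1649 - 1*(-7216)) + w(-190, 127)/20369 = -31323/(-1649 - 1*(-7216)) + 112/20369 = -31323/(-1649 + 7216) + 112*(1/20369) = -31323/5567 + 112/20369 = -637394683/113394223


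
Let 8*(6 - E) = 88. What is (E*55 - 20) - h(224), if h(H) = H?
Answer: -519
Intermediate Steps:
E = -5 (E = 6 - 1/8*88 = 6 - 11 = -5)
(E*55 - 20) - h(224) = (-5*55 - 20) - 1*224 = (-275 - 20) - 224 = -295 - 224 = -519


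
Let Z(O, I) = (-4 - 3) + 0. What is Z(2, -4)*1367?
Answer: -9569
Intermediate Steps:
Z(O, I) = -7 (Z(O, I) = -7 + 0 = -7)
Z(2, -4)*1367 = -7*1367 = -9569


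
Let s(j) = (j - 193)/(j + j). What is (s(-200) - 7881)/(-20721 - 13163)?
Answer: 3152007/13553600 ≈ 0.23256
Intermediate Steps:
s(j) = (-193 + j)/(2*j) (s(j) = (-193 + j)/((2*j)) = (-193 + j)*(1/(2*j)) = (-193 + j)/(2*j))
(s(-200) - 7881)/(-20721 - 13163) = ((½)*(-193 - 200)/(-200) - 7881)/(-20721 - 13163) = ((½)*(-1/200)*(-393) - 7881)/(-33884) = (393/400 - 7881)*(-1/33884) = -3152007/400*(-1/33884) = 3152007/13553600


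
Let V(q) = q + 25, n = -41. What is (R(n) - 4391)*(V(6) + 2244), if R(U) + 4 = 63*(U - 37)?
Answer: -21177975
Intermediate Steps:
R(U) = -2335 + 63*U (R(U) = -4 + 63*(U - 37) = -4 + 63*(-37 + U) = -4 + (-2331 + 63*U) = -2335 + 63*U)
V(q) = 25 + q
(R(n) - 4391)*(V(6) + 2244) = ((-2335 + 63*(-41)) - 4391)*((25 + 6) + 2244) = ((-2335 - 2583) - 4391)*(31 + 2244) = (-4918 - 4391)*2275 = -9309*2275 = -21177975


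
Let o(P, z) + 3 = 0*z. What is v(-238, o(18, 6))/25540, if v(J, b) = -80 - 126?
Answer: -103/12770 ≈ -0.0080658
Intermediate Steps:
o(P, z) = -3 (o(P, z) = -3 + 0*z = -3 + 0 = -3)
v(J, b) = -206
v(-238, o(18, 6))/25540 = -206/25540 = -206*1/25540 = -103/12770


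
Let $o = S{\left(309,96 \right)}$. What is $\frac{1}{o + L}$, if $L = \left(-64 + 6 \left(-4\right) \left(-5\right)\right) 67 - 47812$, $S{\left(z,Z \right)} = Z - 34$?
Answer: $- \frac{1}{43998} \approx -2.2728 \cdot 10^{-5}$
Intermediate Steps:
$S{\left(z,Z \right)} = -34 + Z$
$o = 62$ ($o = -34 + 96 = 62$)
$L = -44060$ ($L = \left(-64 - -120\right) 67 - 47812 = \left(-64 + 120\right) 67 - 47812 = 56 \cdot 67 - 47812 = 3752 - 47812 = -44060$)
$\frac{1}{o + L} = \frac{1}{62 - 44060} = \frac{1}{-43998} = - \frac{1}{43998}$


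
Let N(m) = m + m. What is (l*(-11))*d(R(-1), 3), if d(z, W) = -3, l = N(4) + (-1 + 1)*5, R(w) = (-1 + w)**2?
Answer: 264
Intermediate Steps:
N(m) = 2*m
l = 8 (l = 2*4 + (-1 + 1)*5 = 8 + 0*5 = 8 + 0 = 8)
(l*(-11))*d(R(-1), 3) = (8*(-11))*(-3) = -88*(-3) = 264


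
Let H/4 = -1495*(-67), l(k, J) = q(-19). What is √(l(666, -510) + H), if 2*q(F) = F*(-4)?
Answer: 3*√44522 ≈ 633.01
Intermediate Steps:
q(F) = -2*F (q(F) = (F*(-4))/2 = (-4*F)/2 = -2*F)
l(k, J) = 38 (l(k, J) = -2*(-19) = 38)
H = 400660 (H = 4*(-1495*(-67)) = 4*100165 = 400660)
√(l(666, -510) + H) = √(38 + 400660) = √400698 = 3*√44522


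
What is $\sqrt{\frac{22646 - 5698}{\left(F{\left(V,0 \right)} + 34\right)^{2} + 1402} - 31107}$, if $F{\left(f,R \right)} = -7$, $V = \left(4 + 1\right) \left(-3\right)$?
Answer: $\frac{i \sqrt{141225779039}}{2131} \approx 176.35 i$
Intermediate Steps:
$V = -15$ ($V = 5 \left(-3\right) = -15$)
$\sqrt{\frac{22646 - 5698}{\left(F{\left(V,0 \right)} + 34\right)^{2} + 1402} - 31107} = \sqrt{\frac{22646 - 5698}{\left(-7 + 34\right)^{2} + 1402} - 31107} = \sqrt{\frac{16948}{27^{2} + 1402} - 31107} = \sqrt{\frac{16948}{729 + 1402} - 31107} = \sqrt{\frac{16948}{2131} - 31107} = \sqrt{- \frac{66272069}{2131}} = \frac{i \sqrt{141225779039}}{2131}$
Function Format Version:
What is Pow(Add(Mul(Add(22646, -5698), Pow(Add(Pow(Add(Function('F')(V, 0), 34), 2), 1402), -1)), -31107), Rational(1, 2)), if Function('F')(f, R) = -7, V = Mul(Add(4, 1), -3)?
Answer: Mul(Rational(1, 2131), I, Pow(141225779039, Rational(1, 2))) ≈ Mul(176.35, I)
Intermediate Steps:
V = -15 (V = Mul(5, -3) = -15)
Pow(Add(Mul(Add(22646, -5698), Pow(Add(Pow(Add(Function('F')(V, 0), 34), 2), 1402), -1)), -31107), Rational(1, 2)) = Pow(Add(Mul(Add(22646, -5698), Pow(Add(Pow(Add(-7, 34), 2), 1402), -1)), -31107), Rational(1, 2)) = Pow(Add(Mul(16948, Pow(Add(Pow(27, 2), 1402), -1)), -31107), Rational(1, 2)) = Pow(Add(Mul(16948, Pow(Add(729, 1402), -1)), -31107), Rational(1, 2)) = Pow(Add(Mul(16948, Pow(2131, -1)), -31107), Rational(1, 2)) = Pow(Add(Mul(16948, Rational(1, 2131)), -31107), Rational(1, 2)) = Pow(Add(Rational(16948, 2131), -31107), Rational(1, 2)) = Pow(Rational(-66272069, 2131), Rational(1, 2)) = Mul(Rational(1, 2131), I, Pow(141225779039, Rational(1, 2)))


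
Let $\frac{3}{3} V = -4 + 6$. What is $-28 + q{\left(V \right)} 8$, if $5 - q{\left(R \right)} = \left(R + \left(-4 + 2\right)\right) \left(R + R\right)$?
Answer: $12$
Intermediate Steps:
$V = 2$ ($V = -4 + 6 = 2$)
$q{\left(R \right)} = 5 - 2 R \left(-2 + R\right)$ ($q{\left(R \right)} = 5 - \left(R + \left(-4 + 2\right)\right) \left(R + R\right) = 5 - \left(R - 2\right) 2 R = 5 - \left(-2 + R\right) 2 R = 5 - 2 R \left(-2 + R\right)$)
$-28 + q{\left(V \right)} 8 = -28 + \left(5 - 2 \cdot 2^{2} + 4 \cdot 2\right) 8 = -28 + \left(5 - 8 + 8\right) 8 = -28 + 5 \cdot 8 = -28 + 40 = 12$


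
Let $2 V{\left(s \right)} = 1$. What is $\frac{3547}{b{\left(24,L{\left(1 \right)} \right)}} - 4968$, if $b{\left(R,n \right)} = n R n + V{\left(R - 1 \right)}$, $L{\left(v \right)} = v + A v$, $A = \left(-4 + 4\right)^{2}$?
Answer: $- \frac{236338}{49} \approx -4823.2$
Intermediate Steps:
$V{\left(s \right)} = \frac{1}{2}$ ($V{\left(s \right)} = \frac{1}{2} \cdot 1 = \frac{1}{2}$)
$A = 0$ ($A = 0^{2} = 0$)
$L{\left(v \right)} = v$ ($L{\left(v \right)} = v + 0 v = v + 0 = v$)
$b{\left(R,n \right)} = \frac{1}{2} + R n^{2}$ ($b{\left(R,n \right)} = n R n + \frac{1}{2} = R n n + \frac{1}{2} = R n^{2} + \frac{1}{2} = \frac{1}{2} + R n^{2}$)
$\frac{3547}{b{\left(24,L{\left(1 \right)} \right)}} - 4968 = \frac{3547}{\frac{1}{2} + 24 \cdot 1^{2}} - 4968 = \frac{3547}{\frac{1}{2} + 24 \cdot 1} - 4968 = \frac{3547}{\frac{1}{2} + 24} - 4968 = \frac{3547}{\frac{49}{2}} - 4968 = 3547 \cdot \frac{2}{49} - 4968 = \frac{7094}{49} - 4968 = - \frac{236338}{49}$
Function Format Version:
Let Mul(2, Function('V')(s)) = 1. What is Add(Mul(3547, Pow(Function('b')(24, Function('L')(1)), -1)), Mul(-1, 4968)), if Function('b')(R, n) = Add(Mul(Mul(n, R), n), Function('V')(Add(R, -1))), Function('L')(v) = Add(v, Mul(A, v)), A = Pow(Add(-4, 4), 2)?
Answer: Rational(-236338, 49) ≈ -4823.2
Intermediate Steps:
Function('V')(s) = Rational(1, 2) (Function('V')(s) = Mul(Rational(1, 2), 1) = Rational(1, 2))
A = 0 (A = Pow(0, 2) = 0)
Function('L')(v) = v (Function('L')(v) = Add(v, Mul(0, v)) = Add(v, 0) = v)
Function('b')(R, n) = Add(Rational(1, 2), Mul(R, Pow(n, 2))) (Function('b')(R, n) = Add(Mul(Mul(n, R), n), Rational(1, 2)) = Add(Mul(Mul(R, n), n), Rational(1, 2)) = Add(Mul(R, Pow(n, 2)), Rational(1, 2)) = Add(Rational(1, 2), Mul(R, Pow(n, 2))))
Add(Mul(3547, Pow(Function('b')(24, Function('L')(1)), -1)), Mul(-1, 4968)) = Add(Mul(3547, Pow(Add(Rational(1, 2), Mul(24, Pow(1, 2))), -1)), Mul(-1, 4968)) = Add(Mul(3547, Pow(Add(Rational(1, 2), Mul(24, 1)), -1)), -4968) = Add(Mul(3547, Pow(Add(Rational(1, 2), 24), -1)), -4968) = Add(Mul(3547, Pow(Rational(49, 2), -1)), -4968) = Add(Mul(3547, Rational(2, 49)), -4968) = Add(Rational(7094, 49), -4968) = Rational(-236338, 49)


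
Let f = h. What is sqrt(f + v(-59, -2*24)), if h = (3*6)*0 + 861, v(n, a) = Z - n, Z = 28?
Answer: 2*sqrt(237) ≈ 30.790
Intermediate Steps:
v(n, a) = 28 - n
h = 861 (h = 18*0 + 861 = 0 + 861 = 861)
f = 861
sqrt(f + v(-59, -2*24)) = sqrt(861 + (28 - 1*(-59))) = sqrt(861 + (28 + 59)) = sqrt(861 + 87) = sqrt(948) = 2*sqrt(237)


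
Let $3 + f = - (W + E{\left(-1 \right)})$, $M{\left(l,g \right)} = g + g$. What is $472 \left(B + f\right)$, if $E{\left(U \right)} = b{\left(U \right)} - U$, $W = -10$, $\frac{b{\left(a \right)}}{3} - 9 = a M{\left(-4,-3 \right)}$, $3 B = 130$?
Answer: $\frac{6136}{3} \approx 2045.3$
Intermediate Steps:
$B = \frac{130}{3}$ ($B = \frac{1}{3} \cdot 130 = \frac{130}{3} \approx 43.333$)
$M{\left(l,g \right)} = 2 g$
$b{\left(a \right)} = 27 - 18 a$ ($b{\left(a \right)} = 27 + 3 a 2 \left(-3\right) = 27 + 3 a \left(-6\right) = 27 + 3 \left(- 6 a\right) = 27 - 18 a$)
$E{\left(U \right)} = 27 - 19 U$ ($E{\left(U \right)} = \left(27 - 18 U\right) - U = 27 - 19 U$)
$f = -39$ ($f = -3 - \left(-10 + \left(27 - -19\right)\right) = -3 - \left(-10 + \left(27 + 19\right)\right) = -3 - \left(-10 + 46\right) = -3 - 36 = -39$)
$472 \left(B + f\right) = 472 \left(\frac{130}{3} - 39\right) = 472 \cdot \frac{13}{3} = \frac{6136}{3}$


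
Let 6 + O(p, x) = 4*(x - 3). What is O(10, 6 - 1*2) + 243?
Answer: 241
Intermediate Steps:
O(p, x) = -18 + 4*x (O(p, x) = -6 + 4*(x - 3) = -6 + 4*(-3 + x) = -6 + (-12 + 4*x) = -18 + 4*x)
O(10, 6 - 1*2) + 243 = (-18 + 4*(6 - 1*2)) + 243 = (-18 + 4*(6 - 2)) + 243 = (-18 + 4*4) + 243 = (-18 + 16) + 243 = -2 + 243 = 241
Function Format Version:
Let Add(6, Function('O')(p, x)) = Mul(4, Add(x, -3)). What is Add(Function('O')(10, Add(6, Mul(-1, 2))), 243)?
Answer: 241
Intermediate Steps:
Function('O')(p, x) = Add(-18, Mul(4, x)) (Function('O')(p, x) = Add(-6, Mul(4, Add(x, -3))) = Add(-6, Mul(4, Add(-3, x))) = Add(-6, Add(-12, Mul(4, x))) = Add(-18, Mul(4, x)))
Add(Function('O')(10, Add(6, Mul(-1, 2))), 243) = Add(Add(-18, Mul(4, Add(6, Mul(-1, 2)))), 243) = Add(Add(-18, Mul(4, Add(6, -2))), 243) = Add(Add(-18, Mul(4, 4)), 243) = Add(Add(-18, 16), 243) = Add(-2, 243) = 241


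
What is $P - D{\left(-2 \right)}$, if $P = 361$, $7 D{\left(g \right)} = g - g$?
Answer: $361$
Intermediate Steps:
$D{\left(g \right)} = 0$ ($D{\left(g \right)} = \frac{g - g}{7} = \frac{1}{7} \cdot 0 = 0$)
$P - D{\left(-2 \right)} = 361 - 0 = 361 + 0 = 361$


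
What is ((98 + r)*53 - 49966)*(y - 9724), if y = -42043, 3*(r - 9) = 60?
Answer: 2238146245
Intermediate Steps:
r = 29 (r = 9 + (⅓)*60 = 9 + 20 = 29)
((98 + r)*53 - 49966)*(y - 9724) = ((98 + 29)*53 - 49966)*(-42043 - 9724) = (127*53 - 49966)*(-51767) = (6731 - 49966)*(-51767) = -43235*(-51767) = 2238146245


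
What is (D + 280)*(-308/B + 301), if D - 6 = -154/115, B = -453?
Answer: 1491244832/17365 ≈ 85877.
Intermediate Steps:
D = 536/115 (D = 6 - 154/115 = 536/115 ≈ 4.6609)
(D + 280)*(-308/B + 301) = (536/115 + 280)*(-308/(-453) + 301) = 32736*(-308*(-1/453) + 301)/115 = 32736*(308/453 + 301)/115 = (32736/115)*(136661/453) = 1491244832/17365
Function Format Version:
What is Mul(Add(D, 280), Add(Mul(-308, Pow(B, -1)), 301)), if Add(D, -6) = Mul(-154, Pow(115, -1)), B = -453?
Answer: Rational(1491244832, 17365) ≈ 85877.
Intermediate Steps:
D = Rational(536, 115) (D = Add(6, Mul(-154, Pow(115, -1))) = Add(6, Mul(-154, Rational(1, 115))) = Add(6, Rational(-154, 115)) = Rational(536, 115) ≈ 4.6609)
Mul(Add(D, 280), Add(Mul(-308, Pow(B, -1)), 301)) = Mul(Add(Rational(536, 115), 280), Add(Mul(-308, Pow(-453, -1)), 301)) = Mul(Rational(32736, 115), Add(Mul(-308, Rational(-1, 453)), 301)) = Mul(Rational(32736, 115), Add(Rational(308, 453), 301)) = Mul(Rational(32736, 115), Rational(136661, 453)) = Rational(1491244832, 17365)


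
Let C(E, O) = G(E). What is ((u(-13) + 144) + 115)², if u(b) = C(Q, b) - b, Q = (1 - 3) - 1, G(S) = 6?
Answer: 77284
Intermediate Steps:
Q = -3 (Q = -2 - 1 = -3)
C(E, O) = 6
u(b) = 6 - b
((u(-13) + 144) + 115)² = (((6 - 1*(-13)) + 144) + 115)² = (((6 + 13) + 144) + 115)² = ((19 + 144) + 115)² = (163 + 115)² = 278² = 77284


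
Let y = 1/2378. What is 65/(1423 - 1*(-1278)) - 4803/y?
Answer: -30849563269/2701 ≈ -1.1422e+7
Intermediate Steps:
y = 1/2378 ≈ 0.00042052
65/(1423 - 1*(-1278)) - 4803/y = 65/(1423 - 1*(-1278)) - 4803/1/2378 = 65/(1423 + 1278) - 4803*2378 = 65/2701 - 11421534 = -30849563269/2701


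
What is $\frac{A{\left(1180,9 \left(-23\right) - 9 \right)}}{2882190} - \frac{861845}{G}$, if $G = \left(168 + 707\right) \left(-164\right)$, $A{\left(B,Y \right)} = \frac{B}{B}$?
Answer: $\frac{49680023681}{8271885300} \approx 6.0059$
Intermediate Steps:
$A{\left(B,Y \right)} = 1$
$G = -143500$ ($G = 875 \left(-164\right) = -143500$)
$\frac{A{\left(1180,9 \left(-23\right) - 9 \right)}}{2882190} - \frac{861845}{G} = 1 \cdot \frac{1}{2882190} - \frac{861845}{-143500} = 1 \cdot \frac{1}{2882190} - - \frac{172369}{28700} = \frac{1}{2882190} + \frac{172369}{28700} = \frac{49680023681}{8271885300}$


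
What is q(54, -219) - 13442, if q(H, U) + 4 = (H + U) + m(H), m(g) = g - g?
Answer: -13611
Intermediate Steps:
m(g) = 0
q(H, U) = -4 + H + U (q(H, U) = -4 + ((H + U) + 0) = -4 + (H + U) = -4 + H + U)
q(54, -219) - 13442 = (-4 + 54 - 219) - 13442 = -169 - 13442 = -13611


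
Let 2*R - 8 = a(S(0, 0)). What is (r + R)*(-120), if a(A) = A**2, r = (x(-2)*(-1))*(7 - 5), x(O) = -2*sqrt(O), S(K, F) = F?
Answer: -480 - 480*I*sqrt(2) ≈ -480.0 - 678.82*I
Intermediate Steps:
r = 4*I*sqrt(2) (r = (-2*I*sqrt(2)*(-1))*(7 - 5) = (-2*I*sqrt(2)*(-1))*2 = (2*I*sqrt(2))*2 = 4*I*sqrt(2) ≈ 5.6569*I)
R = 4 (R = 4 + (1/2)*0**2 = 4 + (1/2)*0 = 4 + 0 = 4)
(r + R)*(-120) = (4*I*sqrt(2) + 4)*(-120) = (4 + 4*I*sqrt(2))*(-120) = -480 - 480*I*sqrt(2)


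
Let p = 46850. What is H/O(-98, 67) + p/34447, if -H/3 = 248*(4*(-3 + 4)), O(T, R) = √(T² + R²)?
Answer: 46850/34447 - 2976*√14093/14093 ≈ -23.709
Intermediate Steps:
O(T, R) = √(R² + T²)
H = -2976 (H = -744*4*(-3 + 4) = -744*4*1 = -744*4 = -3*992 = -2976)
H/O(-98, 67) + p/34447 = -2976/√(67² + (-98)²) + 46850/34447 = -2976/√(4489 + 9604) + 46850*(1/34447) = -2976*√14093/14093 + 46850/34447 = 46850/34447 - 2976*√14093/14093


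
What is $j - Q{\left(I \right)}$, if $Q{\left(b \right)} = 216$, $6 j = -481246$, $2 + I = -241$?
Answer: $- \frac{241271}{3} \approx -80424.0$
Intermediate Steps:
$I = -243$ ($I = -2 - 241 = -243$)
$j = - \frac{240623}{3}$ ($j = \frac{1}{6} \left(-481246\right) = - \frac{240623}{3} \approx -80208.0$)
$j - Q{\left(I \right)} = - \frac{240623}{3} - 216 = - \frac{241271}{3}$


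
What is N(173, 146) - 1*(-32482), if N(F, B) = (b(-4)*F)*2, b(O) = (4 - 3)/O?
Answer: 64791/2 ≈ 32396.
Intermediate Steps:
b(O) = 1/O
N(F, B) = -F/2 (N(F, B) = (F/(-4))*2 = -F/4*2 = -F/2)
N(173, 146) - 1*(-32482) = -1/2*173 - 1*(-32482) = -173/2 + 32482 = 64791/2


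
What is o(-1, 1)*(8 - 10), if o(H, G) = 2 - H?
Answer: -6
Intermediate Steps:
o(-1, 1)*(8 - 10) = (2 - 1*(-1))*(8 - 10) = (2 + 1)*(-2) = 3*(-2) = -6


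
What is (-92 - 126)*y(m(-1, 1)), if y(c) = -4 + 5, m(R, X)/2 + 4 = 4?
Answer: -218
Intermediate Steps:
m(R, X) = 0 (m(R, X) = -8 + 2*4 = -8 + 8 = 0)
y(c) = 1
(-92 - 126)*y(m(-1, 1)) = (-92 - 126)*1 = -218*1 = -218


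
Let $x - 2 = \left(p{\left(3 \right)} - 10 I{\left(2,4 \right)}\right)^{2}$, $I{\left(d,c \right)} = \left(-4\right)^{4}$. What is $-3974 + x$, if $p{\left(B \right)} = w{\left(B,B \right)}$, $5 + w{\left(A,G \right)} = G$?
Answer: $6559872$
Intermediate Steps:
$w{\left(A,G \right)} = -5 + G$
$I{\left(d,c \right)} = 256$
$p{\left(B \right)} = -5 + B$
$x = 6563846$ ($x = 2 + \left(\left(-5 + 3\right) - 2560\right)^{2} = 2 + \left(-2 - 2560\right)^{2} = 2 + \left(-2562\right)^{2} = 2 + 6563844 = 6563846$)
$-3974 + x = -3974 + 6563846 = 6559872$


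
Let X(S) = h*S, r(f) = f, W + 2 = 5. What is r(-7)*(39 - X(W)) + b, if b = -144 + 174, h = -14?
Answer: -537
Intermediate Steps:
W = 3 (W = -2 + 5 = 3)
X(S) = -14*S
b = 30
r(-7)*(39 - X(W)) + b = -7*(39 - (-14)*3) + 30 = -7*(39 - 1*(-42)) + 30 = -7*(39 + 42) + 30 = -7*81 + 30 = -567 + 30 = -537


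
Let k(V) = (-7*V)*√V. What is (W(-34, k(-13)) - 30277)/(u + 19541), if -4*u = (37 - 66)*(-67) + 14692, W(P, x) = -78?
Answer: -9340/4733 ≈ -1.9734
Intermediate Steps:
k(V) = -7*V^(3/2)
u = -16635/4 (u = -((37 - 66)*(-67) + 14692)/4 = -(-29*(-67) + 14692)/4 = -(1943 + 14692)/4 = -¼*16635 = -16635/4 ≈ -4158.8)
(W(-34, k(-13)) - 30277)/(u + 19541) = (-78 - 30277)/(-16635/4 + 19541) = -30355/61529/4 = -30355*4/61529 = -9340/4733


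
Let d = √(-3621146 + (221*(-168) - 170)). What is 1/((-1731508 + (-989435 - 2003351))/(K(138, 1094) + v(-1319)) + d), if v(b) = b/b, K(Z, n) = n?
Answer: -2586550965/13352759807768 - 1199025*I*√914611/13352759807768 ≈ -0.00019371 - 8.5877e-5*I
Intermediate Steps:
v(b) = 1
d = 2*I*√914611 (d = √(-3621146 + (-37128 - 170)) = √(-3621146 - 37298) = √(-3658444) = 2*I*√914611 ≈ 1912.7*I)
1/((-1731508 + (-989435 - 2003351))/(K(138, 1094) + v(-1319)) + d) = 1/((-1731508 + (-989435 - 2003351))/(1094 + 1) + 2*I*√914611) = 1/((-1731508 - 2992786)/1095 + 2*I*√914611) = 1/(-4724294*1/1095 + 2*I*√914611) = 1/(-4724294/1095 + 2*I*√914611)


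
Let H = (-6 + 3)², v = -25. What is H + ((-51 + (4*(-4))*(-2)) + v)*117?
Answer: -5139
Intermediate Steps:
H = 9 (H = (-3)² = 9)
H + ((-51 + (4*(-4))*(-2)) + v)*117 = 9 + ((-51 + (4*(-4))*(-2)) - 25)*117 = 9 + ((-51 - 16*(-2)) - 25)*117 = 9 + ((-51 + 32) - 25)*117 = 9 + (-19 - 25)*117 = 9 - 44*117 = 9 - 5148 = -5139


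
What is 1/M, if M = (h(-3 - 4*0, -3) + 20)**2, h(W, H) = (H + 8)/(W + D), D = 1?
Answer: 4/1225 ≈ 0.0032653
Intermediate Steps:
h(W, H) = (8 + H)/(1 + W) (h(W, H) = (H + 8)/(W + 1) = (8 + H)/(1 + W))
M = 1225/4 (M = ((8 - 3)/(1 + (-3 - 4*0)) + 20)**2 = (5/(1 + (-3 + 0)) + 20)**2 = (5/(1 - 3) + 20)**2 = (5/(-2) + 20)**2 = (-1/2*5 + 20)**2 = (-5/2 + 20)**2 = (35/2)**2 = 1225/4 ≈ 306.25)
1/M = 1/(1225/4) = 4/1225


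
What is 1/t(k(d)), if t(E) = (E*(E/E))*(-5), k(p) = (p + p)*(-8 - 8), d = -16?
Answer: -1/2560 ≈ -0.00039063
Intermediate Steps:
k(p) = -32*p (k(p) = (2*p)*(-16) = -32*p)
t(E) = -5*E (t(E) = (E*1)*(-5) = E*(-5) = -5*E)
1/t(k(d)) = 1/(-(-160)*(-16)) = 1/(-5*512) = 1/(-2560) = -1/2560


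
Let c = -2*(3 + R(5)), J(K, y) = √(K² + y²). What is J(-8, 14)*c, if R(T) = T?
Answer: -32*√65 ≈ -257.99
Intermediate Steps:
c = -16 (c = -2*(3 + 5) = -2*8 = -16)
J(-8, 14)*c = √((-8)² + 14²)*(-16) = √(64 + 196)*(-16) = √260*(-16) = (2*√65)*(-16) = -32*√65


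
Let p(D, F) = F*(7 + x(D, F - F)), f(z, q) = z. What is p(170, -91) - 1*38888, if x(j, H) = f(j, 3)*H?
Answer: -39525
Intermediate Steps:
x(j, H) = H*j (x(j, H) = j*H = H*j)
p(D, F) = 7*F (p(D, F) = F*(7 + (F - F)*D) = F*(7 + 0*D) = F*(7 + 0) = F*7 = 7*F)
p(170, -91) - 1*38888 = 7*(-91) - 1*38888 = -637 - 38888 = -39525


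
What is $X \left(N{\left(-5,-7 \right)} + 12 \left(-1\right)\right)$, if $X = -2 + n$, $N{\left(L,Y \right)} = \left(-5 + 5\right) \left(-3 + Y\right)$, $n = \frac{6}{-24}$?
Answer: $27$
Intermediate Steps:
$n = - \frac{1}{4}$ ($n = 6 \left(- \frac{1}{24}\right) = - \frac{1}{4} \approx -0.25$)
$N{\left(L,Y \right)} = 0$ ($N{\left(L,Y \right)} = 0 \left(-3 + Y\right) = 0$)
$X = - \frac{9}{4}$ ($X = -2 - \frac{1}{4} = - \frac{9}{4} \approx -2.25$)
$X \left(N{\left(-5,-7 \right)} + 12 \left(-1\right)\right) = - \frac{9 \left(0 + 12 \left(-1\right)\right)}{4} = - \frac{9 \left(0 - 12\right)}{4} = \left(- \frac{9}{4}\right) \left(-12\right) = 27$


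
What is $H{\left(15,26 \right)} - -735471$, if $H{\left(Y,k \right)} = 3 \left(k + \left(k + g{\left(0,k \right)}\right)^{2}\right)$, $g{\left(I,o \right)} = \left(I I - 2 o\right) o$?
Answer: $6010377$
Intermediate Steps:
$g{\left(I,o \right)} = o \left(I^{2} - 2 o\right)$ ($g{\left(I,o \right)} = \left(I^{2} - 2 o\right) o = o \left(I^{2} - 2 o\right)$)
$H{\left(Y,k \right)} = 3 k + 3 \left(k - 2 k^{2}\right)^{2}$ ($H{\left(Y,k \right)} = 3 \left(k + \left(k + k \left(0^{2} - 2 k\right)\right)^{2}\right) = 3 \left(k + \left(k + k \left(0 - 2 k\right)\right)^{2}\right) = 3 \left(k + \left(k + k \left(- 2 k\right)\right)^{2}\right) = 3 \left(k + \left(k - 2 k^{2}\right)^{2}\right) = 3 k + 3 \left(k - 2 k^{2}\right)^{2}$)
$H{\left(15,26 \right)} - -735471 = 3 \cdot 26 \left(1 + 26 \left(-1 + 2 \cdot 26\right)^{2}\right) - -735471 = 3 \cdot 26 \left(1 + 26 \left(-1 + 52\right)^{2}\right) + 735471 = 3 \cdot 26 \left(1 + 26 \cdot 51^{2}\right) + 735471 = 3 \cdot 26 \left(1 + 26 \cdot 2601\right) + 735471 = 3 \cdot 26 \left(1 + 67626\right) + 735471 = 3 \cdot 26 \cdot 67627 + 735471 = 5274906 + 735471 = 6010377$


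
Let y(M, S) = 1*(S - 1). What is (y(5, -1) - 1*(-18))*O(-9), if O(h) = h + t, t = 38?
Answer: 464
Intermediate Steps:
y(M, S) = -1 + S (y(M, S) = 1*(-1 + S) = -1 + S)
O(h) = 38 + h (O(h) = h + 38 = 38 + h)
(y(5, -1) - 1*(-18))*O(-9) = ((-1 - 1) - 1*(-18))*(38 - 9) = (-2 + 18)*29 = 16*29 = 464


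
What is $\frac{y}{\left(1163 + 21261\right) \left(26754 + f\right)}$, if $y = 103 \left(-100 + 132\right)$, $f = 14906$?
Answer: $\frac{103}{29193245} \approx 3.5282 \cdot 10^{-6}$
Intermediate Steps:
$y = 3296$ ($y = 103 \cdot 32 = 3296$)
$\frac{y}{\left(1163 + 21261\right) \left(26754 + f\right)} = \frac{3296}{\left(1163 + 21261\right) \left(26754 + 14906\right)} = \frac{3296}{22424 \cdot 41660} = \frac{3296}{934183840} = 3296 \cdot \frac{1}{934183840} = \frac{103}{29193245}$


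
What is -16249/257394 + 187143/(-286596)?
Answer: -2934799097/4098227268 ≈ -0.71611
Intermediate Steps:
-16249/257394 + 187143/(-286596) = -16249*1/257394 + 187143*(-1/286596) = -16249/257394 - 62381/95532 = -2934799097/4098227268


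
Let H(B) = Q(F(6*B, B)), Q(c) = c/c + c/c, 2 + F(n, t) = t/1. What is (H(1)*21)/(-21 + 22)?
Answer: 42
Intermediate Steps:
F(n, t) = -2 + t (F(n, t) = -2 + t/1 = -2 + t*1 = -2 + t)
Q(c) = 2 (Q(c) = 1 + 1 = 2)
H(B) = 2
(H(1)*21)/(-21 + 22) = (2*21)/(-21 + 22) = 42/1 = 42*1 = 42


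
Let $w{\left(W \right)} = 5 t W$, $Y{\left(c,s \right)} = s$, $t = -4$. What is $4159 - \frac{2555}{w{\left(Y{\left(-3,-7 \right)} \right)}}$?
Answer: $\frac{16563}{4} \approx 4140.8$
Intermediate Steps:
$w{\left(W \right)} = - 20 W$ ($w{\left(W \right)} = 5 \left(-4\right) W = - 20 W$)
$4159 - \frac{2555}{w{\left(Y{\left(-3,-7 \right)} \right)}} = 4159 - \frac{2555}{\left(-20\right) \left(-7\right)} = 4159 - \frac{2555}{140} = 4159 - \frac{73}{4} = \frac{16563}{4}$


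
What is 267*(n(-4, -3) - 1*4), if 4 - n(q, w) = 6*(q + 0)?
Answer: 6408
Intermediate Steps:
n(q, w) = 4 - 6*q (n(q, w) = 4 - 6*(q + 0) = 4 - 6*q)
267*(n(-4, -3) - 1*4) = 267*((4 - 6*(-4)) - 1*4) = 267*((4 + 24) - 4) = 267*(28 - 4) = 267*24 = 6408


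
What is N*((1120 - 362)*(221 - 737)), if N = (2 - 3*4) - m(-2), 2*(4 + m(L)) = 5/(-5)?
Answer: 2151204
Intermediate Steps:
m(L) = -9/2 (m(L) = -4 + (5/(-5))/2 = -4 + (5*(-⅕))/2 = -4 + (½)*(-1) = -4 - ½ = -9/2)
N = -11/2 (N = (2 - 3*4) - 1*(-9/2) = (2 - 12) + 9/2 = -10 + 9/2 = -11/2 ≈ -5.5000)
N*((1120 - 362)*(221 - 737)) = -11*(1120 - 362)*(221 - 737)/2 = -4169*(-516) = -11/2*(-391128) = 2151204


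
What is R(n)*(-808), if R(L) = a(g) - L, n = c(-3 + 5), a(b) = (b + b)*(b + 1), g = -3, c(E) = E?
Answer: -8080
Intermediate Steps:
a(b) = 2*b*(1 + b) (a(b) = (2*b)*(1 + b) = 2*b*(1 + b))
n = 2 (n = -3 + 5 = 2)
R(L) = 12 - L (R(L) = 2*(-3)*(1 - 3) - L = 2*(-3)*(-2) - L = 12 - L)
R(n)*(-808) = (12 - 1*2)*(-808) = (12 - 2)*(-808) = 10*(-808) = -8080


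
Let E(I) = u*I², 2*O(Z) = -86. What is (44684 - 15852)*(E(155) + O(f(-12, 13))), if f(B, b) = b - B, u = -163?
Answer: -112909514176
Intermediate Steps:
O(Z) = -43 (O(Z) = (½)*(-86) = -43)
E(I) = -163*I²
(44684 - 15852)*(E(155) + O(f(-12, 13))) = (44684 - 15852)*(-163*155² - 43) = 28832*(-163*24025 - 43) = 28832*(-3916075 - 43) = 28832*(-3916118) = -112909514176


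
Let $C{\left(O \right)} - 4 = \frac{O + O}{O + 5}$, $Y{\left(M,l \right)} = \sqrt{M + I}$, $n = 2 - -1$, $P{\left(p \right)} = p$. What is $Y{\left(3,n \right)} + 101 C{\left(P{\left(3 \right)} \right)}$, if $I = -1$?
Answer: $\frac{1919}{4} + \sqrt{2} \approx 481.16$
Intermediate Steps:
$n = 3$ ($n = 2 + 1 = 3$)
$Y{\left(M,l \right)} = \sqrt{-1 + M}$ ($Y{\left(M,l \right)} = \sqrt{M - 1} = \sqrt{-1 + M}$)
$C{\left(O \right)} = 4 + \frac{2 O}{5 + O}$ ($C{\left(O \right)} = 4 + \frac{O + O}{O + 5} = 4 + \frac{2 O}{5 + O}$)
$Y{\left(3,n \right)} + 101 C{\left(P{\left(3 \right)} \right)} = \sqrt{-1 + 3} + 101 \frac{2 \left(10 + 3 \cdot 3\right)}{5 + 3} = \sqrt{2} + 101 \frac{2 \left(10 + 9\right)}{8} = \sqrt{2} + 101 \cdot 2 \cdot \frac{1}{8} \cdot 19 = \sqrt{2} + 101 \cdot \frac{19}{4} = \sqrt{2} + \frac{1919}{4} = \frac{1919}{4} + \sqrt{2}$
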